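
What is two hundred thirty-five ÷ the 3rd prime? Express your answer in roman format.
Convert two hundred thirty-five (English words) → 2×100 + 35 = 235 (decimal)
Convert the 3rd prime (prime index) → 5 (decimal)
Compute 235 ÷ 5 = 47
Convert 47 (decimal) → 47 = 40 + 5 + 1 + 1 → XLVII (Roman numeral)
XLVII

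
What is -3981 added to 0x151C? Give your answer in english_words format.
Convert 0x151C (hexadecimal) → 1×4096 + 5×256 + 1×16 + 12 = 5404 (decimal)
Compute -3981 + 5404 = 1423
Convert 1423 (decimal) → 1423 = 1×1000 + 4×100 + 23 → one thousand four hundred twenty-three (English words)
one thousand four hundred twenty-three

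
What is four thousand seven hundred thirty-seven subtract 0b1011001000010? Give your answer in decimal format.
Convert four thousand seven hundred thirty-seven (English words) → 4×1000 + 7×100 + 37 = 4737 (decimal)
Convert 0b1011001000010 (binary) → 4096 + 1024 + 512 + 64 + 2 = 5698 (decimal)
Compute 4737 - 5698 = -961
-961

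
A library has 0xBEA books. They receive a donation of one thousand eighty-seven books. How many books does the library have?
Convert 0xBEA (hexadecimal) → 11×256 + 14×16 + 10 = 3050 (decimal)
Convert one thousand eighty-seven (English words) → 1×1000 + 87 = 1087 (decimal)
Compute 3050 + 1087 = 4137
4137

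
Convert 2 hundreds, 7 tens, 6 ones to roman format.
Convert 2 hundreds, 7 tens, 6 ones (place-value notation) → 2×100 + 7×10 + 6 = 276 (decimal)
Convert 276 (decimal) → 276 = 100 + 100 + 50 + 10 + 10 + 5 + 1 → CCLXXVI (Roman numeral)
CCLXXVI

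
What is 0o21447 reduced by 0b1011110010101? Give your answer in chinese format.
Convert 0o21447 (octal) → 2×4096 + 1×512 + 4×64 + 4×8 + 7 = 8999 (decimal)
Convert 0b1011110010101 (binary) → 4096 + 1024 + 512 + 256 + 128 + 16 + 4 + 1 = 6037 (decimal)
Compute 8999 - 6037 = 2962
Convert 2962 (decimal) → 2962 = 2×1000 + 9×100 + 6×10 + 2 → 二千九百六十二 (Chinese numeral)
二千九百六十二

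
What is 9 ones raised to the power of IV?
Convert 9 ones (place-value notation) → 9 (decimal)
Convert IV (Roman numeral) → 4 (decimal)
Compute 9 ^ 4 = 6561
6561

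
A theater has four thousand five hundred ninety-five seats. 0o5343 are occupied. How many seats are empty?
Convert four thousand five hundred ninety-five (English words) → 4×1000 + 5×100 + 95 = 4595 (decimal)
Convert 0o5343 (octal) → 5×512 + 3×64 + 4×8 + 3 = 2787 (decimal)
Compute 4595 - 2787 = 1808
1808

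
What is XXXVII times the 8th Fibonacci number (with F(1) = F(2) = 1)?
Convert XXXVII (Roman numeral) → 10 + 10 + 10 + 5 + 1 + 1 = 37 (decimal)
Convert the 8th Fibonacci number (with F(1) = F(2) = 1) (Fibonacci index) → 1, 1, 2, 3, 5, 8, 13, 21 → 21 (decimal)
Compute 37 × 21 = 777
777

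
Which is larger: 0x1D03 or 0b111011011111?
Convert 0x1D03 (hexadecimal) → 1×4096 + 13×256 + 3 = 7427 (decimal)
Convert 0b111011011111 (binary) → 2048 + 1024 + 512 + 128 + 64 + 16 + 8 + 4 + 2 + 1 = 3807 (decimal)
Compare 7427 vs 3807: larger = 7427
7427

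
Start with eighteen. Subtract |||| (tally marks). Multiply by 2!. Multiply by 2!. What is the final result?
Convert eighteen (English words) → 18 (decimal)
Start: 18
Convert |||| (tally marks) → 4 (decimal)
18 - 4 = 14
Convert 2! (factorial) → 2 (decimal)
14 × 2 = 28
Convert 2! (factorial) → 2 (decimal)
28 × 2 = 56
56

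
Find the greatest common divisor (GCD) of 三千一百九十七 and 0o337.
Convert 三千一百九十七 (Chinese numeral) → 3×1000 + 1×100 + 9×10 + 7 = 3197 (decimal)
Convert 0o337 (octal) → 3×64 + 3×8 + 7 = 223 (decimal)
Compute gcd(3197, 223) = 1
1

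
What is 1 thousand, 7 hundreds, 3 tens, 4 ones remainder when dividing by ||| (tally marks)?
Convert 1 thousand, 7 hundreds, 3 tens, 4 ones (place-value notation) → 1×1000 + 7×100 + 3×10 + 4 = 1734 (decimal)
Convert ||| (tally marks) → 3 (decimal)
Compute 1734 mod 3 = 0
0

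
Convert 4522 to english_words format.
Convert 4522 (decimal) → 4522 = 4×1000 + 5×100 + 22 → four thousand five hundred twenty-two (English words)
four thousand five hundred twenty-two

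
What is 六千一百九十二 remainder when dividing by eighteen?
Convert 六千一百九十二 (Chinese numeral) → 6×1000 + 1×100 + 9×10 + 2 = 6192 (decimal)
Convert eighteen (English words) → 18 (decimal)
Compute 6192 mod 18 = 0
0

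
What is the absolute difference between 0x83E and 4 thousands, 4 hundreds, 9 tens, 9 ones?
Convert 0x83E (hexadecimal) → 8×256 + 3×16 + 14 = 2110 (decimal)
Convert 4 thousands, 4 hundreds, 9 tens, 9 ones (place-value notation) → 4×1000 + 4×100 + 9×10 + 9 = 4499 (decimal)
Compute |2110 - 4499| = 2389
2389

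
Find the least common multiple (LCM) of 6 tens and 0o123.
Convert 6 tens (place-value notation) → 6×10 = 60 (decimal)
Convert 0o123 (octal) → 1×64 + 2×8 + 3 = 83 (decimal)
Compute lcm(60, 83) = 4980
4980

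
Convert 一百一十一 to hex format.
Convert 一百一十一 (Chinese numeral) → 1×100 + 1×10 + 1 = 111 (decimal)
Convert 111 (decimal) → 111 = 6×16 + 15 → 0x6F (hexadecimal)
0x6F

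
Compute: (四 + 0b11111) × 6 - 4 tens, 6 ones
Convert 四 (Chinese numeral) → 4 (decimal)
Convert 0b11111 (binary) → 16 + 8 + 4 + 2 + 1 = 31 (decimal)
Convert 4 tens, 6 ones (place-value notation) → 4×10 + 6 = 46 (decimal)
Expression in decimal: (4 + 31) × 6 - 46
Parentheses first: 4 + 31 = 35
Multiply: 35 × 6 = 210
Subtract: 210 - 46 = 164
164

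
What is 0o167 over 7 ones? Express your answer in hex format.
Convert 0o167 (octal) → 1×64 + 6×8 + 7 = 119 (decimal)
Convert 7 ones (place-value notation) → 7 (decimal)
Compute 119 ÷ 7 = 17
Convert 17 (decimal) → 17 = 1×16 + 1 → 0x11 (hexadecimal)
0x11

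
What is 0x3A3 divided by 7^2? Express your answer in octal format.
Convert 0x3A3 (hexadecimal) → 3×256 + 10×16 + 3 = 931 (decimal)
Convert 7^2 (power) → 49 (decimal)
Compute 931 ÷ 49 = 19
Convert 19 (decimal) → 19 = 2×8 + 3 → 0o23 (octal)
0o23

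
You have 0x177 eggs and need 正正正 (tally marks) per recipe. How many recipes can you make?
Convert 0x177 (hexadecimal) → 1×256 + 7×16 + 7 = 375 (decimal)
Convert 正正正 (tally marks) → 5 + 5 + 5 = 15 (decimal)
Compute 375 ÷ 15 = 25
25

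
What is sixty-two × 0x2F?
Convert sixty-two (English words) → 62 (decimal)
Convert 0x2F (hexadecimal) → 2×16 + 15 = 47 (decimal)
Compute 62 × 47 = 2914
2914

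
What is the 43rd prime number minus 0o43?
The 43rd prime number = 191
Convert 0o43 (octal) → 4×8 + 3 = 35 (decimal)
Compute 191 - 35 = 156
156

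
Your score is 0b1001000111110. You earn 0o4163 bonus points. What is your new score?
Convert 0b1001000111110 (binary) → 4096 + 512 + 32 + 16 + 8 + 4 + 2 = 4670 (decimal)
Convert 0o4163 (octal) → 4×512 + 1×64 + 6×8 + 3 = 2163 (decimal)
Compute 4670 + 2163 = 6833
6833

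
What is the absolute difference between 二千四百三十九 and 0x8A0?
Convert 二千四百三十九 (Chinese numeral) → 2×1000 + 4×100 + 3×10 + 9 = 2439 (decimal)
Convert 0x8A0 (hexadecimal) → 8×256 + 10×16 = 2208 (decimal)
Compute |2439 - 2208| = 231
231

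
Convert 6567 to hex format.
Convert 6567 (decimal) → 6567 = 1×4096 + 9×256 + 10×16 + 7 → 0x19A7 (hexadecimal)
0x19A7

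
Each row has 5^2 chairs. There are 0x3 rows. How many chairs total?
Convert 5^2 (power) → 25 (decimal)
Convert 0x3 (hexadecimal) → 3 (decimal)
Compute 25 × 3 = 75
75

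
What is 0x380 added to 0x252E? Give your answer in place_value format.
Convert 0x380 (hexadecimal) → 3×256 + 8×16 = 896 (decimal)
Convert 0x252E (hexadecimal) → 2×4096 + 5×256 + 2×16 + 14 = 9518 (decimal)
Compute 896 + 9518 = 10414
Convert 10414 (decimal) → 10414 = 10×1000 + 4×100 + 1×10 + 4 → 10 thousands, 4 hundreds, 1 ten, 4 ones (place-value notation)
10 thousands, 4 hundreds, 1 ten, 4 ones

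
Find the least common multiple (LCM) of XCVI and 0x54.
Convert XCVI (Roman numeral) → 90 + 5 + 1 = 96 (decimal)
Convert 0x54 (hexadecimal) → 5×16 + 4 = 84 (decimal)
Compute lcm(96, 84) = 672
672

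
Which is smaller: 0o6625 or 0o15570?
Convert 0o6625 (octal) → 6×512 + 6×64 + 2×8 + 5 = 3477 (decimal)
Convert 0o15570 (octal) → 1×4096 + 5×512 + 5×64 + 7×8 = 7032 (decimal)
Compare 3477 vs 7032: smaller = 3477
3477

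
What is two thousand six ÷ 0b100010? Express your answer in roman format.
Convert two thousand six (English words) → 2×1000 + 6 = 2006 (decimal)
Convert 0b100010 (binary) → 32 + 2 = 34 (decimal)
Compute 2006 ÷ 34 = 59
Convert 59 (decimal) → 59 = 50 + 9 → LIX (Roman numeral)
LIX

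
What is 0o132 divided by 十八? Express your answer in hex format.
Convert 0o132 (octal) → 1×64 + 3×8 + 2 = 90 (decimal)
Convert 十八 (Chinese numeral) → 1×10 + 8 = 18 (decimal)
Compute 90 ÷ 18 = 5
Convert 5 (decimal) → 0x5 (hexadecimal)
0x5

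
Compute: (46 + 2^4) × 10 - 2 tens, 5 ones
Convert 2^4 (power) → 16 (decimal)
Convert 2 tens, 5 ones (place-value notation) → 2×10 + 5 = 25 (decimal)
Expression in decimal: (46 + 16) × 10 - 25
Parentheses first: 46 + 16 = 62
Multiply: 62 × 10 = 620
Subtract: 620 - 25 = 595
595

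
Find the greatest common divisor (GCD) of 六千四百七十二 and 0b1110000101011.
Convert 六千四百七十二 (Chinese numeral) → 6×1000 + 4×100 + 7×10 + 2 = 6472 (decimal)
Convert 0b1110000101011 (binary) → 4096 + 2048 + 1024 + 32 + 8 + 2 + 1 = 7211 (decimal)
Compute gcd(6472, 7211) = 1
1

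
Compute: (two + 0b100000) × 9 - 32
Convert two (English words) → 2 (decimal)
Convert 0b100000 (binary) → 32 (decimal)
Expression in decimal: (2 + 32) × 9 - 32
Parentheses first: 2 + 32 = 34
Multiply: 34 × 9 = 306
Subtract: 306 - 32 = 274
274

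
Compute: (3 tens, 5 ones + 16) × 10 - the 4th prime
Convert 3 tens, 5 ones (place-value notation) → 3×10 + 5 = 35 (decimal)
Convert the 4th prime (prime index) → 7 (decimal)
Expression in decimal: (35 + 16) × 10 - 7
Parentheses first: 35 + 16 = 51
Multiply: 51 × 10 = 510
Subtract: 510 - 7 = 503
503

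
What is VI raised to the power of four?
Convert VI (Roman numeral) → 5 + 1 = 6 (decimal)
Convert four (English words) → 4 (decimal)
Compute 6 ^ 4 = 1296
1296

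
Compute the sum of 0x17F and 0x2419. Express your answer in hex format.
Convert 0x17F (hexadecimal) → 1×256 + 7×16 + 15 = 383 (decimal)
Convert 0x2419 (hexadecimal) → 2×4096 + 4×256 + 1×16 + 9 = 9241 (decimal)
Compute 383 + 9241 = 9624
Convert 9624 (decimal) → 9624 = 2×4096 + 5×256 + 9×16 + 8 → 0x2598 (hexadecimal)
0x2598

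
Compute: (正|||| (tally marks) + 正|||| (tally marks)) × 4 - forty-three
Convert 正|||| (tally marks) → 5 + 4 = 9 (decimal)
Convert 正|||| (tally marks) → 5 + 4 = 9 (decimal)
Convert forty-three (English words) → 43 (decimal)
Expression in decimal: (9 + 9) × 4 - 43
Parentheses first: 9 + 9 = 18
Multiply: 18 × 4 = 72
Subtract: 72 - 43 = 29
29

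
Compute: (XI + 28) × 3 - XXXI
Convert XI (Roman numeral) → 10 + 1 = 11 (decimal)
Convert XXXI (Roman numeral) → 10 + 10 + 10 + 1 = 31 (decimal)
Expression in decimal: (11 + 28) × 3 - 31
Parentheses first: 11 + 28 = 39
Multiply: 39 × 3 = 117
Subtract: 117 - 31 = 86
86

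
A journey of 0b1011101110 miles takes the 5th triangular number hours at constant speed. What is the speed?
Convert 0b1011101110 (binary) → 512 + 128 + 64 + 32 + 8 + 4 + 2 = 750 (decimal)
Convert the 5th triangular number (triangular index) → 5×6/2 = 15 (decimal)
Compute 750 ÷ 15 = 50
50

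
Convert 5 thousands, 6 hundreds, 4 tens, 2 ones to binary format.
Convert 5 thousands, 6 hundreds, 4 tens, 2 ones (place-value notation) → 5×1000 + 6×100 + 4×10 + 2 = 5642 (decimal)
Convert 5642 (decimal) → 5642 = 4096 + 1024 + 512 + 8 + 2 → 0b1011000001010 (binary)
0b1011000001010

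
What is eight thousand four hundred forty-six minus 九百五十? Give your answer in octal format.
Convert eight thousand four hundred forty-six (English words) → 8×1000 + 4×100 + 46 = 8446 (decimal)
Convert 九百五十 (Chinese numeral) → 9×100 + 5×10 = 950 (decimal)
Compute 8446 - 950 = 7496
Convert 7496 (decimal) → 7496 = 1×4096 + 6×512 + 5×64 + 1×8 → 0o16510 (octal)
0o16510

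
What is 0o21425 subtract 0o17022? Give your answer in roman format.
Convert 0o21425 (octal) → 2×4096 + 1×512 + 4×64 + 2×8 + 5 = 8981 (decimal)
Convert 0o17022 (octal) → 1×4096 + 7×512 + 2×8 + 2 = 7698 (decimal)
Compute 8981 - 7698 = 1283
Convert 1283 (decimal) → 1283 = 1000 + 100 + 100 + 50 + 10 + 10 + 10 + 1 + 1 + 1 → MCCLXXXIII (Roman numeral)
MCCLXXXIII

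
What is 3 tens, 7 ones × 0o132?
Convert 3 tens, 7 ones (place-value notation) → 3×10 + 7 = 37 (decimal)
Convert 0o132 (octal) → 1×64 + 3×8 + 2 = 90 (decimal)
Compute 37 × 90 = 3330
3330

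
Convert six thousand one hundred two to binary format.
Convert six thousand one hundred two (English words) → 6×1000 + 1×100 + 2 = 6102 (decimal)
Convert 6102 (decimal) → 6102 = 4096 + 1024 + 512 + 256 + 128 + 64 + 16 + 4 + 2 → 0b1011111010110 (binary)
0b1011111010110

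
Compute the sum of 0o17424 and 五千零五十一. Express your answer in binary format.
Convert 0o17424 (octal) → 1×4096 + 7×512 + 4×64 + 2×8 + 4 = 7956 (decimal)
Convert 五千零五十一 (Chinese numeral) → 5×1000 + 5×10 + 1 = 5051 (decimal)
Compute 7956 + 5051 = 13007
Convert 13007 (decimal) → 13007 = 8192 + 4096 + 512 + 128 + 64 + 8 + 4 + 2 + 1 → 0b11001011001111 (binary)
0b11001011001111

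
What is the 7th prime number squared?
The 7th prime number = 17
Compute 17² = 17 × 17 = 289
289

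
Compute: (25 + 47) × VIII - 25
Convert VIII (Roman numeral) → 5 + 1 + 1 + 1 = 8 (decimal)
Expression in decimal: (25 + 47) × 8 - 25
Parentheses first: 25 + 47 = 72
Multiply: 72 × 8 = 576
Subtract: 576 - 25 = 551
551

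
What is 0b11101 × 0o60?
Convert 0b11101 (binary) → 16 + 8 + 4 + 1 = 29 (decimal)
Convert 0o60 (octal) → 6×8 = 48 (decimal)
Compute 29 × 48 = 1392
1392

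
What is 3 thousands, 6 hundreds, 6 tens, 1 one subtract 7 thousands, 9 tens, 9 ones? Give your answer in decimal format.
Convert 3 thousands, 6 hundreds, 6 tens, 1 one (place-value notation) → 3×1000 + 6×100 + 6×10 + 1 = 3661 (decimal)
Convert 7 thousands, 9 tens, 9 ones (place-value notation) → 7×1000 + 9×10 + 9 = 7099 (decimal)
Compute 3661 - 7099 = -3438
-3438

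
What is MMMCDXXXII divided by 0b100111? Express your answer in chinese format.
Convert MMMCDXXXII (Roman numeral) → 1000 + 1000 + 1000 + 400 + 10 + 10 + 10 + 1 + 1 = 3432 (decimal)
Convert 0b100111 (binary) → 32 + 4 + 2 + 1 = 39 (decimal)
Compute 3432 ÷ 39 = 88
Convert 88 (decimal) → 88 = 8×10 + 8 → 八十八 (Chinese numeral)
八十八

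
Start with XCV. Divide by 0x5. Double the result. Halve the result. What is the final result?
Convert XCV (Roman numeral) → 90 + 5 = 95 (decimal)
Start: 95
Convert 0x5 (hexadecimal) → 5 (decimal)
95 ÷ 5 = 19
19 × 2 = 38
38 ÷ 2 = 19
19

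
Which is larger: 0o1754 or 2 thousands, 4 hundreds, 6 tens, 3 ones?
Convert 0o1754 (octal) → 1×512 + 7×64 + 5×8 + 4 = 1004 (decimal)
Convert 2 thousands, 4 hundreds, 6 tens, 3 ones (place-value notation) → 2×1000 + 4×100 + 6×10 + 3 = 2463 (decimal)
Compare 1004 vs 2463: larger = 2463
2463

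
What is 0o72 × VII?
Convert 0o72 (octal) → 7×8 + 2 = 58 (decimal)
Convert VII (Roman numeral) → 5 + 1 + 1 = 7 (decimal)
Compute 58 × 7 = 406
406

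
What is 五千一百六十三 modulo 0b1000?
Convert 五千一百六十三 (Chinese numeral) → 5×1000 + 1×100 + 6×10 + 3 = 5163 (decimal)
Convert 0b1000 (binary) → 8 (decimal)
Compute 5163 mod 8 = 3
3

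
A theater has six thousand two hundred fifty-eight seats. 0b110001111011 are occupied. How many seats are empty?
Convert six thousand two hundred fifty-eight (English words) → 6×1000 + 2×100 + 58 = 6258 (decimal)
Convert 0b110001111011 (binary) → 2048 + 1024 + 64 + 32 + 16 + 8 + 2 + 1 = 3195 (decimal)
Compute 6258 - 3195 = 3063
3063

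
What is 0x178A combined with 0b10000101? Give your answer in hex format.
Convert 0x178A (hexadecimal) → 1×4096 + 7×256 + 8×16 + 10 = 6026 (decimal)
Convert 0b10000101 (binary) → 128 + 4 + 1 = 133 (decimal)
Compute 6026 + 133 = 6159
Convert 6159 (decimal) → 6159 = 1×4096 + 8×256 + 15 → 0x180F (hexadecimal)
0x180F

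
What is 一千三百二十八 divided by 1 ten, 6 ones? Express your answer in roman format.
Convert 一千三百二十八 (Chinese numeral) → 1×1000 + 3×100 + 2×10 + 8 = 1328 (decimal)
Convert 1 ten, 6 ones (place-value notation) → 1×10 + 6 = 16 (decimal)
Compute 1328 ÷ 16 = 83
Convert 83 (decimal) → 83 = 50 + 10 + 10 + 10 + 1 + 1 + 1 → LXXXIII (Roman numeral)
LXXXIII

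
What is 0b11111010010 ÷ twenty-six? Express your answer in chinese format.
Convert 0b11111010010 (binary) → 1024 + 512 + 256 + 128 + 64 + 16 + 2 = 2002 (decimal)
Convert twenty-six (English words) → 26 (decimal)
Compute 2002 ÷ 26 = 77
Convert 77 (decimal) → 77 = 7×10 + 7 → 七十七 (Chinese numeral)
七十七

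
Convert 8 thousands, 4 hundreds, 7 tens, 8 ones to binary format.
Convert 8 thousands, 4 hundreds, 7 tens, 8 ones (place-value notation) → 8×1000 + 4×100 + 7×10 + 8 = 8478 (decimal)
Convert 8478 (decimal) → 8478 = 8192 + 256 + 16 + 8 + 4 + 2 → 0b10000100011110 (binary)
0b10000100011110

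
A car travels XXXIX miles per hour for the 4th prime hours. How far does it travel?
Convert XXXIX (Roman numeral) → 10 + 10 + 10 + 9 = 39 (decimal)
Convert the 4th prime (prime index) → 7 (decimal)
Compute 39 × 7 = 273
273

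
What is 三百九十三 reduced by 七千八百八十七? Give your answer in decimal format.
Convert 三百九十三 (Chinese numeral) → 3×100 + 9×10 + 3 = 393 (decimal)
Convert 七千八百八十七 (Chinese numeral) → 7×1000 + 8×100 + 8×10 + 7 = 7887 (decimal)
Compute 393 - 7887 = -7494
-7494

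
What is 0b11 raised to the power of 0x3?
Convert 0b11 (binary) → 2 + 1 = 3 (decimal)
Convert 0x3 (hexadecimal) → 3 (decimal)
Compute 3 ^ 3 = 27
27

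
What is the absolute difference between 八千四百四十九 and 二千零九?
Convert 八千四百四十九 (Chinese numeral) → 8×1000 + 4×100 + 4×10 + 9 = 8449 (decimal)
Convert 二千零九 (Chinese numeral) → 2×1000 + 9 = 2009 (decimal)
Compute |8449 - 2009| = 6440
6440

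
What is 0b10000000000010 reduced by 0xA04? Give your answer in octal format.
Convert 0b10000000000010 (binary) → 8192 + 2 = 8194 (decimal)
Convert 0xA04 (hexadecimal) → 10×256 + 4 = 2564 (decimal)
Compute 8194 - 2564 = 5630
Convert 5630 (decimal) → 5630 = 1×4096 + 2×512 + 7×64 + 7×8 + 6 → 0o12776 (octal)
0o12776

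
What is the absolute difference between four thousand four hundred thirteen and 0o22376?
Convert four thousand four hundred thirteen (English words) → 4×1000 + 4×100 + 13 = 4413 (decimal)
Convert 0o22376 (octal) → 2×4096 + 2×512 + 3×64 + 7×8 + 6 = 9470 (decimal)
Compute |4413 - 9470| = 5057
5057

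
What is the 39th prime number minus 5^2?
The 39th prime number = 167
Convert 5^2 (power) → 25 (decimal)
Compute 167 - 25 = 142
142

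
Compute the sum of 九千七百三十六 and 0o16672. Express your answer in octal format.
Convert 九千七百三十六 (Chinese numeral) → 9×1000 + 7×100 + 3×10 + 6 = 9736 (decimal)
Convert 0o16672 (octal) → 1×4096 + 6×512 + 6×64 + 7×8 + 2 = 7610 (decimal)
Compute 9736 + 7610 = 17346
Convert 17346 (decimal) → 17346 = 4×4096 + 1×512 + 7×64 + 2 → 0o41702 (octal)
0o41702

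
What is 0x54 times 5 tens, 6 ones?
Convert 0x54 (hexadecimal) → 5×16 + 4 = 84 (decimal)
Convert 5 tens, 6 ones (place-value notation) → 5×10 + 6 = 56 (decimal)
Compute 84 × 56 = 4704
4704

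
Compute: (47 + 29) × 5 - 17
Parentheses first: 47 + 29 = 76
Multiply: 76 × 5 = 380
Subtract: 380 - 17 = 363
363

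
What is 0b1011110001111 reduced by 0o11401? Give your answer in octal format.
Convert 0b1011110001111 (binary) → 4096 + 1024 + 512 + 256 + 128 + 8 + 4 + 2 + 1 = 6031 (decimal)
Convert 0o11401 (octal) → 1×4096 + 1×512 + 4×64 + 1 = 4865 (decimal)
Compute 6031 - 4865 = 1166
Convert 1166 (decimal) → 1166 = 2×512 + 2×64 + 1×8 + 6 → 0o2216 (octal)
0o2216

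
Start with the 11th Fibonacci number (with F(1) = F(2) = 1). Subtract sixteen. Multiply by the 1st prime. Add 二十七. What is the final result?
Convert the 11th Fibonacci number (with F(1) = F(2) = 1) (Fibonacci index) → 1, 1, 2, 3, 5, 8, 13, 21, 34, 55, 89 → 89 (decimal)
Start: 89
Convert sixteen (English words) → 16 (decimal)
89 - 16 = 73
Convert the 1st prime (prime index) → 2 (decimal)
73 × 2 = 146
Convert 二十七 (Chinese numeral) → 2×10 + 7 = 27 (decimal)
146 + 27 = 173
173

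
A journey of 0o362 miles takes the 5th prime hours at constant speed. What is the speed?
Convert 0o362 (octal) → 3×64 + 6×8 + 2 = 242 (decimal)
Convert the 5th prime (prime index) → 11 (decimal)
Compute 242 ÷ 11 = 22
22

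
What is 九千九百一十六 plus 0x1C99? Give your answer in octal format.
Convert 九千九百一十六 (Chinese numeral) → 9×1000 + 9×100 + 1×10 + 6 = 9916 (decimal)
Convert 0x1C99 (hexadecimal) → 1×4096 + 12×256 + 9×16 + 9 = 7321 (decimal)
Compute 9916 + 7321 = 17237
Convert 17237 (decimal) → 17237 = 4×4096 + 1×512 + 5×64 + 2×8 + 5 → 0o41525 (octal)
0o41525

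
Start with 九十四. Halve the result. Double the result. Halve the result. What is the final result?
Convert 九十四 (Chinese numeral) → 9×10 + 4 = 94 (decimal)
Start: 94
94 ÷ 2 = 47
47 × 2 = 94
94 ÷ 2 = 47
47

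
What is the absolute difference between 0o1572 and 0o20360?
Convert 0o1572 (octal) → 1×512 + 5×64 + 7×8 + 2 = 890 (decimal)
Convert 0o20360 (octal) → 2×4096 + 3×64 + 6×8 = 8432 (decimal)
Compute |890 - 8432| = 7542
7542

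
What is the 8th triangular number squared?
The 8th triangular number = 8×9/2 = 36
Compute 36² = 36 × 36 = 1296
1296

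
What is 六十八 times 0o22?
Convert 六十八 (Chinese numeral) → 6×10 + 8 = 68 (decimal)
Convert 0o22 (octal) → 2×8 + 2 = 18 (decimal)
Compute 68 × 18 = 1224
1224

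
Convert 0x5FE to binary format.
Convert 0x5FE (hexadecimal) → 5×256 + 15×16 + 14 = 1534 (decimal)
Convert 1534 (decimal) → 1534 = 1024 + 256 + 128 + 64 + 32 + 16 + 8 + 4 + 2 → 0b10111111110 (binary)
0b10111111110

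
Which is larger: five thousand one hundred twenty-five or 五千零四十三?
Convert five thousand one hundred twenty-five (English words) → 5×1000 + 1×100 + 25 = 5125 (decimal)
Convert 五千零四十三 (Chinese numeral) → 5×1000 + 4×10 + 3 = 5043 (decimal)
Compare 5125 vs 5043: larger = 5125
5125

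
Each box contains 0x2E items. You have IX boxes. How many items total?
Convert 0x2E (hexadecimal) → 2×16 + 14 = 46 (decimal)
Convert IX (Roman numeral) → 9 (decimal)
Compute 46 × 9 = 414
414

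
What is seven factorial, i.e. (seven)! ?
Convert seven (English words) → 7 (decimal)
Compute 7! = 5040
5040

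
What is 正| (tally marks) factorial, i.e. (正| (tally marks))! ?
Convert 正| (tally marks) → 5 + 1 = 6 (decimal)
Compute 6! = 720
720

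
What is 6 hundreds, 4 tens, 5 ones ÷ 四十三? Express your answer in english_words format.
Convert 6 hundreds, 4 tens, 5 ones (place-value notation) → 6×100 + 4×10 + 5 = 645 (decimal)
Convert 四十三 (Chinese numeral) → 4×10 + 3 = 43 (decimal)
Compute 645 ÷ 43 = 15
Convert 15 (decimal) → fifteen (English words)
fifteen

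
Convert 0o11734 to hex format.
Convert 0o11734 (octal) → 1×4096 + 1×512 + 7×64 + 3×8 + 4 = 5084 (decimal)
Convert 5084 (decimal) → 5084 = 1×4096 + 3×256 + 13×16 + 12 → 0x13DC (hexadecimal)
0x13DC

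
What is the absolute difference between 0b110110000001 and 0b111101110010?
Convert 0b110110000001 (binary) → 2048 + 1024 + 256 + 128 + 1 = 3457 (decimal)
Convert 0b111101110010 (binary) → 2048 + 1024 + 512 + 256 + 64 + 32 + 16 + 2 = 3954 (decimal)
Compute |3457 - 3954| = 497
497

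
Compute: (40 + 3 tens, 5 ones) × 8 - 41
Convert 3 tens, 5 ones (place-value notation) → 3×10 + 5 = 35 (decimal)
Expression in decimal: (40 + 35) × 8 - 41
Parentheses first: 40 + 35 = 75
Multiply: 75 × 8 = 600
Subtract: 600 - 41 = 559
559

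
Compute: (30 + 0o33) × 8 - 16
Convert 0o33 (octal) → 3×8 + 3 = 27 (decimal)
Expression in decimal: (30 + 27) × 8 - 16
Parentheses first: 30 + 27 = 57
Multiply: 57 × 8 = 456
Subtract: 456 - 16 = 440
440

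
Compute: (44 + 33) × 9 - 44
Parentheses first: 44 + 33 = 77
Multiply: 77 × 9 = 693
Subtract: 693 - 44 = 649
649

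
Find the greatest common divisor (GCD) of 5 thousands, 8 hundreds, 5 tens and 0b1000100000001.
Convert 5 thousands, 8 hundreds, 5 tens (place-value notation) → 5×1000 + 8×100 + 5×10 = 5850 (decimal)
Convert 0b1000100000001 (binary) → 4096 + 256 + 1 = 4353 (decimal)
Compute gcd(5850, 4353) = 3
3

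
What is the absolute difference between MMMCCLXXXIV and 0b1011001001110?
Convert MMMCCLXXXIV (Roman numeral) → 1000 + 1000 + 1000 + 100 + 100 + 50 + 10 + 10 + 10 + 4 = 3284 (decimal)
Convert 0b1011001001110 (binary) → 4096 + 1024 + 512 + 64 + 8 + 4 + 2 = 5710 (decimal)
Compute |3284 - 5710| = 2426
2426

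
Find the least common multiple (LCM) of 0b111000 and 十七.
Convert 0b111000 (binary) → 32 + 16 + 8 = 56 (decimal)
Convert 十七 (Chinese numeral) → 1×10 + 7 = 17 (decimal)
Compute lcm(56, 17) = 952
952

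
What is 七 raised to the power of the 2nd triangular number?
Convert 七 (Chinese numeral) → 7 (decimal)
Convert the 2nd triangular number (triangular index) → 2×3/2 = 3 (decimal)
Compute 7 ^ 3 = 343
343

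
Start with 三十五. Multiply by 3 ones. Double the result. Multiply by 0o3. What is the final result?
Convert 三十五 (Chinese numeral) → 3×10 + 5 = 35 (decimal)
Start: 35
Convert 3 ones (place-value notation) → 3 (decimal)
35 × 3 = 105
105 × 2 = 210
Convert 0o3 (octal) → 3 (decimal)
210 × 3 = 630
630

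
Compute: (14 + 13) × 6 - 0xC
Convert 0xC (hexadecimal) → 12 (decimal)
Expression in decimal: (14 + 13) × 6 - 12
Parentheses first: 14 + 13 = 27
Multiply: 27 × 6 = 162
Subtract: 162 - 12 = 150
150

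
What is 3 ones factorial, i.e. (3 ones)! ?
Convert 3 ones (place-value notation) → 3 (decimal)
Compute 3! = 6
6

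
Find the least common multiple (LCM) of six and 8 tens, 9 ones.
Convert six (English words) → 6 (decimal)
Convert 8 tens, 9 ones (place-value notation) → 8×10 + 9 = 89 (decimal)
Compute lcm(6, 89) = 534
534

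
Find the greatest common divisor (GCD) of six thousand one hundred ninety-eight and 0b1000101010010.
Convert six thousand one hundred ninety-eight (English words) → 6×1000 + 1×100 + 98 = 6198 (decimal)
Convert 0b1000101010010 (binary) → 4096 + 256 + 64 + 16 + 2 = 4434 (decimal)
Compute gcd(6198, 4434) = 6
6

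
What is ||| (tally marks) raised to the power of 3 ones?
Convert ||| (tally marks) → 3 (decimal)
Convert 3 ones (place-value notation) → 3 (decimal)
Compute 3 ^ 3 = 27
27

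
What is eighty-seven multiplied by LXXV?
Convert eighty-seven (English words) → 87 (decimal)
Convert LXXV (Roman numeral) → 50 + 10 + 10 + 5 = 75 (decimal)
Compute 87 × 75 = 6525
6525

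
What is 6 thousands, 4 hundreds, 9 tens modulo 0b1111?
Convert 6 thousands, 4 hundreds, 9 tens (place-value notation) → 6×1000 + 4×100 + 9×10 = 6490 (decimal)
Convert 0b1111 (binary) → 8 + 4 + 2 + 1 = 15 (decimal)
Compute 6490 mod 15 = 10
10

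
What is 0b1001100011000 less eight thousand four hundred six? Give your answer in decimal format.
Convert 0b1001100011000 (binary) → 4096 + 512 + 256 + 16 + 8 = 4888 (decimal)
Convert eight thousand four hundred six (English words) → 8×1000 + 4×100 + 6 = 8406 (decimal)
Compute 4888 - 8406 = -3518
-3518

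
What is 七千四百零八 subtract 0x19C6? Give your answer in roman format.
Convert 七千四百零八 (Chinese numeral) → 7×1000 + 4×100 + 8 = 7408 (decimal)
Convert 0x19C6 (hexadecimal) → 1×4096 + 9×256 + 12×16 + 6 = 6598 (decimal)
Compute 7408 - 6598 = 810
Convert 810 (decimal) → 810 = 500 + 100 + 100 + 100 + 10 → DCCCX (Roman numeral)
DCCCX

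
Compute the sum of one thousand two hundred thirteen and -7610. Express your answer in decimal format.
Convert one thousand two hundred thirteen (English words) → 1×1000 + 2×100 + 13 = 1213 (decimal)
Compute 1213 + -7610 = -6397
-6397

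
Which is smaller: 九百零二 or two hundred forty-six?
Convert 九百零二 (Chinese numeral) → 9×100 + 2 = 902 (decimal)
Convert two hundred forty-six (English words) → 2×100 + 46 = 246 (decimal)
Compare 902 vs 246: smaller = 246
246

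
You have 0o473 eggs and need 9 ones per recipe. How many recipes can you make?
Convert 0o473 (octal) → 4×64 + 7×8 + 3 = 315 (decimal)
Convert 9 ones (place-value notation) → 9 (decimal)
Compute 315 ÷ 9 = 35
35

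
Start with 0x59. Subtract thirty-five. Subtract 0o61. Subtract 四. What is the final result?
Convert 0x59 (hexadecimal) → 5×16 + 9 = 89 (decimal)
Start: 89
Convert thirty-five (English words) → 35 (decimal)
89 - 35 = 54
Convert 0o61 (octal) → 6×8 + 1 = 49 (decimal)
54 - 49 = 5
Convert 四 (Chinese numeral) → 4 (decimal)
5 - 4 = 1
1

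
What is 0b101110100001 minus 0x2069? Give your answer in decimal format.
Convert 0b101110100001 (binary) → 2048 + 512 + 256 + 128 + 32 + 1 = 2977 (decimal)
Convert 0x2069 (hexadecimal) → 2×4096 + 6×16 + 9 = 8297 (decimal)
Compute 2977 - 8297 = -5320
-5320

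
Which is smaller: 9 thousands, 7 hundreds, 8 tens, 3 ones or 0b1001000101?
Convert 9 thousands, 7 hundreds, 8 tens, 3 ones (place-value notation) → 9×1000 + 7×100 + 8×10 + 3 = 9783 (decimal)
Convert 0b1001000101 (binary) → 512 + 64 + 4 + 1 = 581 (decimal)
Compare 9783 vs 581: smaller = 581
581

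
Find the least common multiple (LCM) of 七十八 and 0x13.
Convert 七十八 (Chinese numeral) → 7×10 + 8 = 78 (decimal)
Convert 0x13 (hexadecimal) → 1×16 + 3 = 19 (decimal)
Compute lcm(78, 19) = 1482
1482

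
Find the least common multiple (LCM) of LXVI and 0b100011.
Convert LXVI (Roman numeral) → 50 + 10 + 5 + 1 = 66 (decimal)
Convert 0b100011 (binary) → 32 + 2 + 1 = 35 (decimal)
Compute lcm(66, 35) = 2310
2310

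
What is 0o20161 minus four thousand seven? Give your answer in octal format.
Convert 0o20161 (octal) → 2×4096 + 1×64 + 6×8 + 1 = 8305 (decimal)
Convert four thousand seven (English words) → 4×1000 + 7 = 4007 (decimal)
Compute 8305 - 4007 = 4298
Convert 4298 (decimal) → 4298 = 1×4096 + 3×64 + 1×8 + 2 → 0o10312 (octal)
0o10312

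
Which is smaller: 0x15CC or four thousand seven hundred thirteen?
Convert 0x15CC (hexadecimal) → 1×4096 + 5×256 + 12×16 + 12 = 5580 (decimal)
Convert four thousand seven hundred thirteen (English words) → 4×1000 + 7×100 + 13 = 4713 (decimal)
Compare 5580 vs 4713: smaller = 4713
4713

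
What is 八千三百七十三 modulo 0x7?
Convert 八千三百七十三 (Chinese numeral) → 8×1000 + 3×100 + 7×10 + 3 = 8373 (decimal)
Convert 0x7 (hexadecimal) → 7 (decimal)
Compute 8373 mod 7 = 1
1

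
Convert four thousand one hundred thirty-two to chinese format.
Convert four thousand one hundred thirty-two (English words) → 4×1000 + 1×100 + 32 = 4132 (decimal)
Convert 4132 (decimal) → 4132 = 4×1000 + 1×100 + 3×10 + 2 → 四千一百三十二 (Chinese numeral)
四千一百三十二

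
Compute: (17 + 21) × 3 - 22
Parentheses first: 17 + 21 = 38
Multiply: 38 × 3 = 114
Subtract: 114 - 22 = 92
92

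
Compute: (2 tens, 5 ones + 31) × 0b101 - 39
Convert 2 tens, 5 ones (place-value notation) → 2×10 + 5 = 25 (decimal)
Convert 0b101 (binary) → 4 + 1 = 5 (decimal)
Expression in decimal: (25 + 31) × 5 - 39
Parentheses first: 25 + 31 = 56
Multiply: 56 × 5 = 280
Subtract: 280 - 39 = 241
241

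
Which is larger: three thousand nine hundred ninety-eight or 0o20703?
Convert three thousand nine hundred ninety-eight (English words) → 3×1000 + 9×100 + 98 = 3998 (decimal)
Convert 0o20703 (octal) → 2×4096 + 7×64 + 3 = 8643 (decimal)
Compare 3998 vs 8643: larger = 8643
8643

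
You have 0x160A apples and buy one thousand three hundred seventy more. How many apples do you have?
Convert 0x160A (hexadecimal) → 1×4096 + 6×256 + 10 = 5642 (decimal)
Convert one thousand three hundred seventy (English words) → 1×1000 + 3×100 + 70 = 1370 (decimal)
Compute 5642 + 1370 = 7012
7012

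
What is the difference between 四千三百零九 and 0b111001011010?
Convert 四千三百零九 (Chinese numeral) → 4×1000 + 3×100 + 9 = 4309 (decimal)
Convert 0b111001011010 (binary) → 2048 + 1024 + 512 + 64 + 16 + 8 + 2 = 3674 (decimal)
Difference: |4309 - 3674| = 635
635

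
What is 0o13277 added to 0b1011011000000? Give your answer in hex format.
Convert 0o13277 (octal) → 1×4096 + 3×512 + 2×64 + 7×8 + 7 = 5823 (decimal)
Convert 0b1011011000000 (binary) → 4096 + 1024 + 512 + 128 + 64 = 5824 (decimal)
Compute 5823 + 5824 = 11647
Convert 11647 (decimal) → 11647 = 2×4096 + 13×256 + 7×16 + 15 → 0x2D7F (hexadecimal)
0x2D7F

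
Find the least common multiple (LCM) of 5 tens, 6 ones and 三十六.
Convert 5 tens, 6 ones (place-value notation) → 5×10 + 6 = 56 (decimal)
Convert 三十六 (Chinese numeral) → 3×10 + 6 = 36 (decimal)
Compute lcm(56, 36) = 504
504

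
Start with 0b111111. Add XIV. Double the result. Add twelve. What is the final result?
Convert 0b111111 (binary) → 32 + 16 + 8 + 4 + 2 + 1 = 63 (decimal)
Start: 63
Convert XIV (Roman numeral) → 10 + 4 = 14 (decimal)
63 + 14 = 77
77 × 2 = 154
Convert twelve (English words) → 12 (decimal)
154 + 12 = 166
166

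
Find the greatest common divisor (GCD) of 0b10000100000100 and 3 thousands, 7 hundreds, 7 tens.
Convert 0b10000100000100 (binary) → 8192 + 256 + 4 = 8452 (decimal)
Convert 3 thousands, 7 hundreds, 7 tens (place-value notation) → 3×1000 + 7×100 + 7×10 = 3770 (decimal)
Compute gcd(8452, 3770) = 2
2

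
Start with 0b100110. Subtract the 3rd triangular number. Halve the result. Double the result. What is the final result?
Convert 0b100110 (binary) → 32 + 4 + 2 = 38 (decimal)
Start: 38
Convert the 3rd triangular number (triangular index) → 3×4/2 = 6 (decimal)
38 - 6 = 32
32 ÷ 2 = 16
16 × 2 = 32
32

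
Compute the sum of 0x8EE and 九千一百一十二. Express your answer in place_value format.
Convert 0x8EE (hexadecimal) → 8×256 + 14×16 + 14 = 2286 (decimal)
Convert 九千一百一十二 (Chinese numeral) → 9×1000 + 1×100 + 1×10 + 2 = 9112 (decimal)
Compute 2286 + 9112 = 11398
Convert 11398 (decimal) → 11398 = 11×1000 + 3×100 + 9×10 + 8 → 11 thousands, 3 hundreds, 9 tens, 8 ones (place-value notation)
11 thousands, 3 hundreds, 9 tens, 8 ones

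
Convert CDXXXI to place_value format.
Convert CDXXXI (Roman numeral) → 400 + 10 + 10 + 10 + 1 = 431 (decimal)
Convert 431 (decimal) → 431 = 4×100 + 3×10 + 1 → 4 hundreds, 3 tens, 1 one (place-value notation)
4 hundreds, 3 tens, 1 one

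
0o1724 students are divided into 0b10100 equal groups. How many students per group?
Convert 0o1724 (octal) → 1×512 + 7×64 + 2×8 + 4 = 980 (decimal)
Convert 0b10100 (binary) → 16 + 4 = 20 (decimal)
Compute 980 ÷ 20 = 49
49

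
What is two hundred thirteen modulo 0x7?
Convert two hundred thirteen (English words) → 2×100 + 13 = 213 (decimal)
Convert 0x7 (hexadecimal) → 7 (decimal)
Compute 213 mod 7 = 3
3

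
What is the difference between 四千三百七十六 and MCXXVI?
Convert 四千三百七十六 (Chinese numeral) → 4×1000 + 3×100 + 7×10 + 6 = 4376 (decimal)
Convert MCXXVI (Roman numeral) → 1000 + 100 + 10 + 10 + 5 + 1 = 1126 (decimal)
Difference: |4376 - 1126| = 3250
3250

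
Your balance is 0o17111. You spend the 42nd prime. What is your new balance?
Convert 0o17111 (octal) → 1×4096 + 7×512 + 1×64 + 1×8 + 1 = 7753 (decimal)
Convert the 42nd prime (prime index) → 181 (decimal)
Compute 7753 - 181 = 7572
7572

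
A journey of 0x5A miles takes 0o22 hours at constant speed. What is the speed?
Convert 0x5A (hexadecimal) → 5×16 + 10 = 90 (decimal)
Convert 0o22 (octal) → 2×8 + 2 = 18 (decimal)
Compute 90 ÷ 18 = 5
5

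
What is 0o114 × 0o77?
Convert 0o114 (octal) → 1×64 + 1×8 + 4 = 76 (decimal)
Convert 0o77 (octal) → 7×8 + 7 = 63 (decimal)
Compute 76 × 63 = 4788
4788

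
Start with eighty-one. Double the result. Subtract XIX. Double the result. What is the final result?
Convert eighty-one (English words) → 81 (decimal)
Start: 81
81 × 2 = 162
Convert XIX (Roman numeral) → 10 + 9 = 19 (decimal)
162 - 19 = 143
143 × 2 = 286
286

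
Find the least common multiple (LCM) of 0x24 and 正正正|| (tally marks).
Convert 0x24 (hexadecimal) → 2×16 + 4 = 36 (decimal)
Convert 正正正|| (tally marks) → 5 + 5 + 5 + 2 = 17 (decimal)
Compute lcm(36, 17) = 612
612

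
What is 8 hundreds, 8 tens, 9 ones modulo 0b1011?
Convert 8 hundreds, 8 tens, 9 ones (place-value notation) → 8×100 + 8×10 + 9 = 889 (decimal)
Convert 0b1011 (binary) → 8 + 2 + 1 = 11 (decimal)
Compute 889 mod 11 = 9
9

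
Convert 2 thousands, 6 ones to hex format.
Convert 2 thousands, 6 ones (place-value notation) → 2×1000 + 6 = 2006 (decimal)
Convert 2006 (decimal) → 2006 = 7×256 + 13×16 + 6 → 0x7D6 (hexadecimal)
0x7D6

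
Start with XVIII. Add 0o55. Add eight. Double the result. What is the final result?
Convert XVIII (Roman numeral) → 10 + 5 + 1 + 1 + 1 = 18 (decimal)
Start: 18
Convert 0o55 (octal) → 5×8 + 5 = 45 (decimal)
18 + 45 = 63
Convert eight (English words) → 8 (decimal)
63 + 8 = 71
71 × 2 = 142
142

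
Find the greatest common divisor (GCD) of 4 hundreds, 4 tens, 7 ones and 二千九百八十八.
Convert 4 hundreds, 4 tens, 7 ones (place-value notation) → 4×100 + 4×10 + 7 = 447 (decimal)
Convert 二千九百八十八 (Chinese numeral) → 2×1000 + 9×100 + 8×10 + 8 = 2988 (decimal)
Compute gcd(447, 2988) = 3
3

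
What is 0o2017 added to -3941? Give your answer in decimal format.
Convert 0o2017 (octal) → 2×512 + 1×8 + 7 = 1039 (decimal)
Compute 1039 + -3941 = -2902
-2902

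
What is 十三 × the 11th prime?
Convert 十三 (Chinese numeral) → 1×10 + 3 = 13 (decimal)
Convert the 11th prime (prime index) → 31 (decimal)
Compute 13 × 31 = 403
403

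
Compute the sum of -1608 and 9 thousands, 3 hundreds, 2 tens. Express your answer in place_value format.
Convert 9 thousands, 3 hundreds, 2 tens (place-value notation) → 9×1000 + 3×100 + 2×10 = 9320 (decimal)
Compute -1608 + 9320 = 7712
Convert 7712 (decimal) → 7712 = 7×1000 + 7×100 + 1×10 + 2 → 7 thousands, 7 hundreds, 1 ten, 2 ones (place-value notation)
7 thousands, 7 hundreds, 1 ten, 2 ones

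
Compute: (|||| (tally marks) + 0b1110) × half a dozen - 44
Convert |||| (tally marks) → 4 (decimal)
Convert 0b1110 (binary) → 8 + 4 + 2 = 14 (decimal)
Convert half a dozen (colloquial) → 6 (decimal)
Expression in decimal: (4 + 14) × 6 - 44
Parentheses first: 4 + 14 = 18
Multiply: 18 × 6 = 108
Subtract: 108 - 44 = 64
64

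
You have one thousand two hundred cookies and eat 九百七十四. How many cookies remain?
Convert one thousand two hundred (English words) → 1×1000 + 2×100 = 1200 (decimal)
Convert 九百七十四 (Chinese numeral) → 9×100 + 7×10 + 4 = 974 (decimal)
Compute 1200 - 974 = 226
226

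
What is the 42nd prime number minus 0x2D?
The 42nd prime number = 181
Convert 0x2D (hexadecimal) → 2×16 + 13 = 45 (decimal)
Compute 181 - 45 = 136
136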